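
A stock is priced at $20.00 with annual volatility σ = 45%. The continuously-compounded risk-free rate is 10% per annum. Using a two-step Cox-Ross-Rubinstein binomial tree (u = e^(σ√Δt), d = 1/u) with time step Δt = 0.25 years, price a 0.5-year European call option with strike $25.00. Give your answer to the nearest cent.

CRR parameters: u = e^(σ√Δt) = e^(0.45·√0.25) = 1.2523, d = 1/u = 0.7985
Per-period rate: rΔt = 0.1·0.25 = 0.025, so R = e^0.025 = 1.0253
Risk-neutral probability p = (e^0.025 − 0.7985)/(1.2523 − 0.7985) = 0.2268/0.4538 = 0.4998
Terminal stock prices: S_uu = 31.37, S_ud = 20, S_dd = 12.75
Terminal payoffs (S − K): max(6.366, 0) = 6.366, max(-5, 0) = 0, max(-12.25, 0) = 0
Node u (S = 25.05): V_u = e^(−0.025)·[0.4998·6.3662 + 0.5002·0.0000] = 3.1031
Node d (S = 15.97): V_d = e^(−0.025)·[0.4998·0.0000 + 0.5002·0.0000] = 0.0000
Node 0 (S = 20): V_0 = e^(−0.025)·[0.4998·3.1031 + 0.5002·0.0000] = 1.5125

$1.51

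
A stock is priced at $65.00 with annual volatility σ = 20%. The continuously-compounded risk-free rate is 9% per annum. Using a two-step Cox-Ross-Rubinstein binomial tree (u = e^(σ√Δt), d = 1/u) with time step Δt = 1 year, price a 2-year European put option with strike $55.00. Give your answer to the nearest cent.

$0.95

CRR parameters: u = e^(σ√Δt) = e^(0.2·√1) = 1.2214, d = 1/u = 0.8187
Per-period rate: rΔt = 0.09·1 = 0.09, so R = e^0.09 = 1.0942
Risk-neutral probability p = (e^0.09 − 0.8187)/(1.2214 − 0.8187) = 0.2754/0.4027 = 0.6840
Terminal stock prices: S_uu = 96.97, S_ud = 65, S_dd = 43.57
Terminal payoffs (K − S): max(-41.97, 0) = 0, max(-10, 0) = 0, max(11.43, 0) = 11.43
Node u (S = 79.39): V_u = e^(−0.09)·[0.6840·0.0000 + 0.3160·0.0000] = 0.0000
Node d (S = 53.22): V_d = e^(−0.09)·[0.6840·0.0000 + 0.3160·11.4292] = 3.3004
Node 0 (S = 65): V_0 = e^(−0.09)·[0.6840·0.0000 + 0.3160·3.3004] = 0.9530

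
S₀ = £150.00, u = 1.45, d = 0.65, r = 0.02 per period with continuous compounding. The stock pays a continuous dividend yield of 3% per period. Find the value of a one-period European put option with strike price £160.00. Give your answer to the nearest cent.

£35.22

Per-period risk-free factor R = e^0.02 = 1.0202; dividend-adjusted growth = e^(0.02−0.03) = 0.9900.
Risk-neutral probability p = (0.9900 − 0.65)/(1.45 − 0.65) = 0.3400/0.8000 = 0.4251
Terminal stock prices: S_u = 217.5, S_d = 97.5
Terminal payoffs (K − S): max(-57.5, 0) = 0, max(62.5, 0) = 62.5
Node 0 (S = 150): V_0 = e^(−0.02)·[0.4251·0.0000 + 0.5749·62.5000] = 35.2221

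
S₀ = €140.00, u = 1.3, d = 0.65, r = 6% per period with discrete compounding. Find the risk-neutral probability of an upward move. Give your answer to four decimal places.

p = 0.6308

Risk-neutral probability p = (1 + 0.06 − 0.65)/(1.3 − 0.65) = 0.4100/0.6500 = 0.6308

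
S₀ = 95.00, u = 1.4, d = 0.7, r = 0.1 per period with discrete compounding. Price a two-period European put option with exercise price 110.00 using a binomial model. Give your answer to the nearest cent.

16.47

Risk-neutral probability p = (1 + 0.1 − 0.7)/(1.4 − 0.7) = 0.4000/0.7000 = 0.5714
Terminal stock prices: S_uu = 186.2, S_ud = 93.1, S_dd = 46.55
Terminal payoffs (K − S): max(-76.2, 0) = 0, max(16.9, 0) = 16.9, max(63.45, 0) = 63.45
Node u (S = 133): V_u = 1/1.1·[0.5714·0.0000 + 0.4286·16.9000] = 6.5844
Node d (S = 66.5): V_d = 1/1.1·[0.5714·16.9000 + 0.4286·63.4500] = 33.5000
Node 0 (S = 95): V_0 = 1/1.1·[0.5714·6.5844 + 0.4286·33.5000] = 16.4724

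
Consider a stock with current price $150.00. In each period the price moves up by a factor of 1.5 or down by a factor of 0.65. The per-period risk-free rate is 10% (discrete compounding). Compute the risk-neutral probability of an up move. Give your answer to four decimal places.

p = 0.5294

Risk-neutral probability p = (1 + 0.1 − 0.65)/(1.5 − 0.65) = 0.4500/0.8500 = 0.5294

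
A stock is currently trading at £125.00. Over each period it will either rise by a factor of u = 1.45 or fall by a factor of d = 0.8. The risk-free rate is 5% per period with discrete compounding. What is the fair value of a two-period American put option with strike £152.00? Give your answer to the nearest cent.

Risk-neutral probability p = (1 + 0.05 − 0.8)/(1.45 − 0.8) = 0.2500/0.6500 = 0.3846
Terminal stock prices: S_uu = 262.8, S_ud = 145, S_dd = 80
Terminal payoffs (K − S): max(-110.8, 0) = 0, max(7, 0) = 7, max(72, 0) = 72
Node u (S = 181.2): continuation = 1/1.05·[0.3846·0.0000 + 0.6154·7.0000] = 4.1026; exercise value = 0.0000 ≤ continuation, so V_u = 4.1026
Node d (S = 100): continuation = 1/1.05·[0.3846·7.0000 + 0.6154·72.0000] = 44.7619; exercise value = 52.0000 > continuation, so V_d = 52.0000 (exercise)
Node 0 (S = 125): continuation = 1/1.05·[0.3846·4.1026 + 0.6154·52.0000] = 31.9790; exercise value = 27.0000 ≤ continuation, so V_0 = 31.9790

£31.98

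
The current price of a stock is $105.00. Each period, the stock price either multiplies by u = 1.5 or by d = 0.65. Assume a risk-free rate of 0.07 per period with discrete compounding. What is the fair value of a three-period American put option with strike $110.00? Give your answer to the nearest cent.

$24.22

Risk-neutral probability p = (1 + 0.07 − 0.65)/(1.5 − 0.65) = 0.4200/0.8500 = 0.4941
Terminal stock prices: S_uuu = 354.4, S_uud = 153.6, S_udd = 66.54, S_ddd = 28.84
Terminal payoffs (K − S): max(-244.4, 0) = 0, max(-43.56, 0) = 0, max(43.46, 0) = 43.46, max(81.16, 0) = 81.16
Node uu (S = 236.2): continuation = 1/1.07·[0.4941·0.0000 + 0.5059·0.0000] = 0.0000; exercise value = 0.0000 ≤ continuation, so V_uu = 0.0000
Node ud (S = 102.4): continuation = 1/1.07·[0.4941·0.0000 + 0.5059·43.4562] = 20.5456; exercise value = 7.6250 ≤ continuation, so V_ud = 20.5456
Node dd (S = 44.36): continuation = 1/1.07·[0.4941·43.4562 + 0.5059·81.1644] = 58.4412; exercise value = 65.6375 > continuation, so V_dd = 65.6375 (exercise)
Node u (S = 157.5): continuation = 1/1.07·[0.4941·0.0000 + 0.5059·20.5456] = 9.7137; exercise value = 0.0000 ≤ continuation, so V_u = 9.7137
Node d (S = 68.25): continuation = 1/1.07·[0.4941·20.5456 + 0.5059·65.6375] = 40.5204; exercise value = 41.7500 > continuation, so V_d = 41.7500 (exercise)
Node 0 (S = 105): continuation = 1/1.07·[0.4941·9.7137 + 0.5059·41.7500] = 24.2246; exercise value = 5.0000 ≤ continuation, so V_0 = 24.2246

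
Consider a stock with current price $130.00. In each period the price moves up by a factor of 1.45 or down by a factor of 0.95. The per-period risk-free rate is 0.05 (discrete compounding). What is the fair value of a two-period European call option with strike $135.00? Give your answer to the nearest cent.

$17.81

Risk-neutral probability p = (1 + 0.05 − 0.95)/(1.45 − 0.95) = 0.1000/0.5000 = 0.2000
Terminal stock prices: S_uu = 273.3, S_ud = 179.1, S_dd = 117.3
Terminal payoffs (S − K): max(138.3, 0) = 138.3, max(44.07, 0) = 44.07, max(-17.67, 0) = 0
Node u (S = 188.5): V_u = 1/1.05·[0.2000·138.3250 + 0.8000·44.0750] = 59.9286
Node d (S = 123.5): V_d = 1/1.05·[0.2000·44.0750 + 0.8000·0.0000] = 8.3952
Node 0 (S = 130): V_0 = 1/1.05·[0.2000·59.9286 + 0.8000·8.3952] = 17.8113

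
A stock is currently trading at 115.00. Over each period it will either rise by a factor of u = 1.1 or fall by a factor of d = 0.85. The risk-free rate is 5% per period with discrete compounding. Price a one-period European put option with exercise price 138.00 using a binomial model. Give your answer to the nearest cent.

16.43

Risk-neutral probability p = (1 + 0.05 − 0.85)/(1.1 − 0.85) = 0.2000/0.2500 = 0.8000
Terminal stock prices: S_u = 126.5, S_d = 97.75
Terminal payoffs (K − S): max(11.5, 0) = 11.5, max(40.25, 0) = 40.25
Node 0 (S = 115): V_0 = 1/1.05·[0.8000·11.5000 + 0.2000·40.2500] = 16.4286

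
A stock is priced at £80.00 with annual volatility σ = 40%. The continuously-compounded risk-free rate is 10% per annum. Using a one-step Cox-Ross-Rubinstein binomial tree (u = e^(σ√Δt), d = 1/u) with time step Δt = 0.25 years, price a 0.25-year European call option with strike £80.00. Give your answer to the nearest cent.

CRR parameters: u = e^(σ√Δt) = e^(0.4·√0.25) = 1.2214, d = 1/u = 0.8187
Per-period rate: rΔt = 0.1·0.25 = 0.025, so R = e^0.025 = 1.0253
Risk-neutral probability p = (e^0.025 − 0.8187)/(1.2214 − 0.8187) = 0.2066/0.4027 = 0.5130
Terminal stock prices: S_u = 97.71, S_d = 65.5
Terminal payoffs (S − K): max(17.71, 0) = 17.71, max(-14.5, 0) = 0
Node 0 (S = 80): V_0 = e^(−0.025)·[0.5130·17.7122 + 0.4870·0.0000] = 8.8626

£8.86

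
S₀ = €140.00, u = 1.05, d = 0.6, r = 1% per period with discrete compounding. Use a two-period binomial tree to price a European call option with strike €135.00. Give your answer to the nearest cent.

Risk-neutral probability p = (1 + 0.01 − 0.6)/(1.05 − 0.6) = 0.4100/0.4500 = 0.9111
Terminal stock prices: S_uu = 154.3, S_ud = 88.2, S_dd = 50.4
Terminal payoffs (S − K): max(19.35, 0) = 19.35, max(-46.8, 0) = 0, max(-84.6, 0) = 0
Node u (S = 147): V_u = 1/1.01·[0.9111·19.3500 + 0.0889·0.0000] = 17.4554
Node d (S = 84): V_d = 1/1.01·[0.9111·0.0000 + 0.0889·0.0000] = 0.0000
Node 0 (S = 140): V_0 = 1/1.01·[0.9111·17.4554 + 0.0889·0.0000] = 15.7464

€15.75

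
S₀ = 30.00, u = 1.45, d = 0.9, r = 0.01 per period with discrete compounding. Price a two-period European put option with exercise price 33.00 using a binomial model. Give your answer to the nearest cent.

Risk-neutral probability p = (1 + 0.01 − 0.9)/(1.45 − 0.9) = 0.1100/0.5500 = 0.2000
Terminal stock prices: S_uu = 63.08, S_ud = 39.15, S_dd = 24.3
Terminal payoffs (K − S): max(-30.08, 0) = 0, max(-6.15, 0) = 0, max(8.7, 0) = 8.7
Node u (S = 43.5): V_u = 1/1.01·[0.2000·0.0000 + 0.8000·0.0000] = 0.0000
Node d (S = 27): V_d = 1/1.01·[0.2000·0.0000 + 0.8000·8.7000] = 6.8911
Node 0 (S = 30): V_0 = 1/1.01·[0.2000·0.0000 + 0.8000·6.8911] = 5.4583

5.46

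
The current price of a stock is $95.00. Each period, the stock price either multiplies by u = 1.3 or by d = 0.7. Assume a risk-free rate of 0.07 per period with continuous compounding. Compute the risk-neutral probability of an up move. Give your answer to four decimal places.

p = 0.6208

Risk-neutral probability p = (e^0.07 − 0.7)/(1.3 − 0.7) = 0.3725/0.6000 = 0.6208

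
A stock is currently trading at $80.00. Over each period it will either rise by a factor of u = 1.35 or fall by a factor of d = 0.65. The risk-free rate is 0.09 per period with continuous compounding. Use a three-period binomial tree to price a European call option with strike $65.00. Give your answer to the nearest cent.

Risk-neutral probability p = (e^0.09 − 0.65)/(1.35 − 0.65) = 0.4442/0.7000 = 0.6345
Terminal stock prices: S_uuu = 196.8, S_uud = 94.77, S_udd = 45.63, S_ddd = 21.97
Terminal payoffs (S − K): max(131.8, 0) = 131.8, max(29.77, 0) = 29.77, max(-19.37, 0) = 0, max(-43.03, 0) = 0
Node uu (S = 145.8): V_uu = e^(−0.09)·[0.6345·131.8300 + 0.3655·29.7700] = 86.3945
Node ud (S = 70.2): V_ud = e^(−0.09)·[0.6345·29.7700 + 0.3655·0.0000] = 17.2642
Node dd (S = 33.8): V_dd = e^(−0.09)·[0.6345·0.0000 + 0.3655·0.0000] = 0.0000
Node u (S = 108): V_u = e^(−0.09)·[0.6345·86.3945 + 0.3655·17.2642] = 55.8684
Node d (S = 52): V_d = e^(−0.09)·[0.6345·17.2642 + 0.3655·0.0000] = 10.0119
Node 0 (S = 80): V_0 = e^(−0.09)·[0.6345·55.8684 + 0.3655·10.0119] = 35.7433

$35.74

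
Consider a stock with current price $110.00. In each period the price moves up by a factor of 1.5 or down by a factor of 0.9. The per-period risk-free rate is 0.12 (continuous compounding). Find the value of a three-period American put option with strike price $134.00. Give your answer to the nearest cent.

$24.00

Risk-neutral probability p = (e^0.12 − 0.9)/(1.5 − 0.9) = 0.2275/0.6000 = 0.3792
Terminal stock prices: S_uuu = 371.2, S_uud = 222.8, S_udd = 133.7, S_ddd = 80.19
Terminal payoffs (K − S): max(-237.2, 0) = 0, max(-88.75, 0) = 0, max(0.35, 0) = 0.35, max(53.81, 0) = 53.81
Node uu (S = 247.5): continuation = e^(−0.12)·[0.3792·0.0000 + 0.6208·0.0000] = 0.0000; exercise value = 0.0000 ≤ continuation, so V_uu = 0.0000
Node ud (S = 148.5): continuation = e^(−0.12)·[0.3792·0.0000 + 0.6208·0.3500] = 0.1927; exercise value = 0.0000 ≤ continuation, so V_ud = 0.1927
Node dd (S = 89.1): continuation = e^(−0.12)·[0.3792·0.3500 + 0.6208·53.8100] = 29.7473; exercise value = 44.9000 > continuation, so V_dd = 44.9000 (exercise)
Node u (S = 165): continuation = e^(−0.12)·[0.3792·0.0000 + 0.6208·0.1927] = 0.1061; exercise value = 0.0000 ≤ continuation, so V_u = 0.1061
Node d (S = 99): continuation = e^(−0.12)·[0.3792·0.1927 + 0.6208·44.9000] = 24.7883; exercise value = 35.0000 > continuation, so V_d = 35.0000 (exercise)
Node 0 (S = 110): continuation = e^(−0.12)·[0.3792·0.1061 + 0.6208·35.0000] = 19.3079; exercise value = 24.0000 > continuation, so V_0 = 24.0000 (exercise)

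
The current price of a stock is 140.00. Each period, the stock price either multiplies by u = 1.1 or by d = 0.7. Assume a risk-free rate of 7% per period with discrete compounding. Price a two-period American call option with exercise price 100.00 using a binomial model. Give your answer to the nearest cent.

52.81

Risk-neutral probability p = (1 + 0.07 − 0.7)/(1.1 − 0.7) = 0.3700/0.4000 = 0.9250
Terminal stock prices: S_uu = 169.4, S_ud = 107.8, S_dd = 68.6
Terminal payoffs (S − K): max(69.4, 0) = 69.4, max(7.8, 0) = 7.8, max(-31.4, 0) = 0
Node u (S = 154): continuation = 1/1.07·[0.9250·69.4000 + 0.0750·7.8000] = 60.5421; exercise value = 54.0000 ≤ continuation, so V_u = 60.5421
Node d (S = 98): continuation = 1/1.07·[0.9250·7.8000 + 0.0750·0.0000] = 6.7430; exercise value = 0.0000 ≤ continuation, so V_d = 6.7430
Node 0 (S = 140): continuation = 1/1.07·[0.9250·60.5421 + 0.0750·6.7430] = 52.8104; exercise value = 40.0000 ≤ continuation, so V_0 = 52.8104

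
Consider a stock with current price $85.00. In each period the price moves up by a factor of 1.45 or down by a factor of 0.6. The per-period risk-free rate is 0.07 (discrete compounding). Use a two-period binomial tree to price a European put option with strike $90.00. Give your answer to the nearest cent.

$17.30

Risk-neutral probability p = (1 + 0.07 − 0.6)/(1.45 − 0.6) = 0.4700/0.8500 = 0.5529
Terminal stock prices: S_uu = 178.7, S_ud = 73.95, S_dd = 30.6
Terminal payoffs (K − S): max(-88.71, 0) = 0, max(16.05, 0) = 16.05, max(59.4, 0) = 59.4
Node u (S = 123.2): V_u = 1/1.07·[0.5529·0.0000 + 0.4471·16.0500] = 6.7059
Node d (S = 51): V_d = 1/1.07·[0.5529·16.0500 + 0.4471·59.4000] = 33.1121
Node 0 (S = 85): V_0 = 1/1.07·[0.5529·6.7059 + 0.4471·33.1121] = 17.3000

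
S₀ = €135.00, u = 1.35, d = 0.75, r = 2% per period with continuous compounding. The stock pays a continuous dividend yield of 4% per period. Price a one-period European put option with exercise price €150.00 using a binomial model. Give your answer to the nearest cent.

Per-period risk-free factor R = e^0.02 = 1.0202; dividend-adjusted growth = e^(0.02−0.04) = 0.9802.
Risk-neutral probability p = (0.9802 − 0.75)/(1.35 − 0.75) = 0.2302/0.6000 = 0.3837
Terminal stock prices: S_u = 182.2, S_d = 101.2
Terminal payoffs (K − S): max(-32.25, 0) = 0, max(48.75, 0) = 48.75
Node 0 (S = 135): V_0 = e^(−0.02)·[0.3837·0.0000 + 0.6163·48.7500] = 29.4514

€29.45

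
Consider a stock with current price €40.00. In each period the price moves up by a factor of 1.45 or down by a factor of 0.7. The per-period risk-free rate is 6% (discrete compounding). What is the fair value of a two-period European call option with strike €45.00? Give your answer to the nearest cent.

Risk-neutral probability p = (1 + 0.06 − 0.7)/(1.45 − 0.7) = 0.3600/0.7500 = 0.4800
Terminal stock prices: S_uu = 84.1, S_ud = 40.6, S_dd = 19.6
Terminal payoffs (S − K): max(39.1, 0) = 39.1, max(-4.4, 0) = 0, max(-25.4, 0) = 0
Node u (S = 58): V_u = 1/1.06·[0.4800·39.1000 + 0.5200·0.0000] = 17.7057
Node d (S = 28): V_d = 1/1.06·[0.4800·0.0000 + 0.5200·0.0000] = 0.0000
Node 0 (S = 40): V_0 = 1/1.06·[0.4800·17.7057 + 0.5200·0.0000] = 8.0177

€8.02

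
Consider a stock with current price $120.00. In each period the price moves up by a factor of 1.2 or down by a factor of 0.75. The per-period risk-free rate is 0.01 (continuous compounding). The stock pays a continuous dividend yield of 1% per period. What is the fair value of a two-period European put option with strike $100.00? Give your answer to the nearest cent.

Per-period risk-free factor R = e^0.01 = 1.0101; dividend-adjusted growth = e^(0.01−0.01) = 1.0000.
Risk-neutral probability p = (1.0000 − 0.75)/(1.2 − 0.75) = 0.2500/0.4500 = 0.5556
Terminal stock prices: S_uu = 172.8, S_ud = 108, S_dd = 67.5
Terminal payoffs (K − S): max(-72.8, 0) = 0, max(-8, 0) = 0, max(32.5, 0) = 32.5
Node u (S = 144): V_u = e^(−0.01)·[0.5556·0.0000 + 0.4444·0.0000] = 0.0000
Node d (S = 90): V_d = e^(−0.01)·[0.5556·0.0000 + 0.4444·32.5000] = 14.3007
Node 0 (S = 120): V_0 = e^(−0.01)·[0.5556·0.0000 + 0.4444·14.3007] = 6.2926

$6.29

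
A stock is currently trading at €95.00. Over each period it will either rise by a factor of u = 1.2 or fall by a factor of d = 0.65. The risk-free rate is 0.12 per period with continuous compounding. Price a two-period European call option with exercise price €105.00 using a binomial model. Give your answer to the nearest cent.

€18.85

Risk-neutral probability p = (e^0.12 − 0.65)/(1.2 − 0.65) = 0.4775/0.5500 = 0.8682
Terminal stock prices: S_uu = 136.8, S_ud = 74.1, S_dd = 40.14
Terminal payoffs (S − K): max(31.8, 0) = 31.8, max(-30.9, 0) = 0, max(-64.86, 0) = 0
Node u (S = 114): V_u = e^(−0.12)·[0.8682·31.8000 + 0.1318·0.0000] = 24.4861
Node d (S = 61.75): V_d = e^(−0.12)·[0.8682·0.0000 + 0.1318·0.0000] = 0.0000
Node 0 (S = 95): V_0 = e^(−0.12)·[0.8682·24.4861 + 0.1318·0.0000] = 18.8544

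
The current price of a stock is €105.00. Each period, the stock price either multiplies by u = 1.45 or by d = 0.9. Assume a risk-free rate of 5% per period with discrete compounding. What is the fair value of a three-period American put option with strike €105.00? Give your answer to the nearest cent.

Risk-neutral probability p = (1 + 0.05 − 0.9)/(1.45 − 0.9) = 0.1500/0.5500 = 0.2727
Terminal stock prices: S_uuu = 320.1, S_uud = 198.7, S_udd = 123.3, S_ddd = 76.55
Terminal payoffs (K − S): max(-215.1, 0) = 0, max(-93.69, 0) = 0, max(-18.32, 0) = 0, max(28.45, 0) = 28.45
Node uu (S = 220.8): continuation = 1/1.05·[0.2727·0.0000 + 0.7273·0.0000] = 0.0000; exercise value = 0.0000 ≤ continuation, so V_uu = 0.0000
Node ud (S = 137): continuation = 1/1.05·[0.2727·0.0000 + 0.7273·0.0000] = 0.0000; exercise value = 0.0000 ≤ continuation, so V_ud = 0.0000
Node dd (S = 85.05): continuation = 1/1.05·[0.2727·0.0000 + 0.7273·28.4550] = 19.7091; exercise value = 19.9500 > continuation, so V_dd = 19.9500 (exercise)
Node u (S = 152.2): continuation = 1/1.05·[0.2727·0.0000 + 0.7273·0.0000] = 0.0000; exercise value = 0.0000 ≤ continuation, so V_u = 0.0000
Node d (S = 94.5): continuation = 1/1.05·[0.2727·0.0000 + 0.7273·19.9500] = 13.8182; exercise value = 10.5000 ≤ continuation, so V_d = 13.8182
Node 0 (S = 105): continuation = 1/1.05·[0.2727·0.0000 + 0.7273·13.8182] = 9.5710; exercise value = 0.0000 ≤ continuation, so V_0 = 9.5710

€9.57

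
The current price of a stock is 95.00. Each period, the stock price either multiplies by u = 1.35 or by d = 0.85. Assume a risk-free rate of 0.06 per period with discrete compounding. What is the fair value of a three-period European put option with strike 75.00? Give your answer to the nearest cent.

Risk-neutral probability p = (1 + 0.06 − 0.85)/(1.35 − 0.85) = 0.2100/0.5000 = 0.4200
Terminal stock prices: S_uuu = 233.7, S_uud = 147.2, S_udd = 92.66, S_ddd = 58.34
Terminal payoffs (K − S): max(-158.7, 0) = 0, max(-72.17, 0) = 0, max(-17.66, 0) = 0, max(16.66, 0) = 16.66
Node uu (S = 173.1): V_uu = 1/1.06·[0.4200·0.0000 + 0.5800·0.0000] = 0.0000
Node ud (S = 109): V_ud = 1/1.06·[0.4200·0.0000 + 0.5800·0.0000] = 0.0000
Node dd (S = 68.64): V_dd = 1/1.06·[0.4200·0.0000 + 0.5800·16.6581] = 9.1148
Node u (S = 128.2): V_u = 1/1.06·[0.4200·0.0000 + 0.5800·0.0000] = 0.0000
Node d (S = 80.75): V_d = 1/1.06·[0.4200·0.0000 + 0.5800·9.1148] = 4.9874
Node 0 (S = 95): V_0 = 1/1.06·[0.4200·0.0000 + 0.5800·4.9874] = 2.7289

2.73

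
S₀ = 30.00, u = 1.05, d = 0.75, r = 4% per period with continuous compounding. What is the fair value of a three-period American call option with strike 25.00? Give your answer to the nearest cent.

Risk-neutral probability p = (e^0.04 − 0.75)/(1.05 − 0.75) = 0.2908/0.3000 = 0.9694
Terminal stock prices: S_uuu = 34.73, S_uud = 24.81, S_udd = 17.72, S_ddd = 12.66
Terminal payoffs (S − K): max(9.729, 0) = 9.729, max(-0.1937, 0) = 0, max(-7.281, 0) = 0, max(-12.34, 0) = 0
Node uu (S = 33.08): continuation = e^(−0.04)·[0.9694·9.7288 + 0.0306·0.0000] = 9.0610; exercise value = 8.0750 ≤ continuation, so V_uu = 9.0610
Node ud (S = 23.62): continuation = e^(−0.04)·[0.9694·0.0000 + 0.0306·0.0000] = 0.0000; exercise value = 0.0000 ≤ continuation, so V_ud = 0.0000
Node dd (S = 16.88): continuation = e^(−0.04)·[0.9694·0.0000 + 0.0306·0.0000] = 0.0000; exercise value = 0.0000 ≤ continuation, so V_dd = 0.0000
Node u (S = 31.5): continuation = e^(−0.04)·[0.9694·9.0610 + 0.0306·0.0000] = 8.4390; exercise value = 6.5000 ≤ continuation, so V_u = 8.4390
Node d (S = 22.5): continuation = e^(−0.04)·[0.9694·0.0000 + 0.0306·0.0000] = 0.0000; exercise value = 0.0000 ≤ continuation, so V_d = 0.0000
Node 0 (S = 30): continuation = e^(−0.04)·[0.9694·8.4390 + 0.0306·0.0000] = 7.8598; exercise value = 5.0000 ≤ continuation, so V_0 = 7.8598

7.86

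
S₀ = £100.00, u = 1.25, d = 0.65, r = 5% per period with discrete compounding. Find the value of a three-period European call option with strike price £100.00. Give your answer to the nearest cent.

£25.00

Risk-neutral probability p = (1 + 0.05 − 0.65)/(1.25 − 0.65) = 0.4000/0.6000 = 0.6667
Terminal stock prices: S_uuu = 195.3, S_uud = 101.6, S_udd = 52.81, S_ddd = 27.46
Terminal payoffs (S − K): max(95.31, 0) = 95.31, max(1.562, 0) = 1.562, max(-47.19, 0) = 0, max(-72.54, 0) = 0
Node uu (S = 156.2): V_uu = 1/1.05·[0.6667·95.3125 + 0.3333·1.5625] = 61.0119
Node ud (S = 81.25): V_ud = 1/1.05·[0.6667·1.5625 + 0.3333·0.0000] = 0.9921
Node dd (S = 42.25): V_dd = 1/1.05·[0.6667·0.0000 + 0.3333·0.0000] = 0.0000
Node u (S = 125): V_u = 1/1.05·[0.6667·61.0119 + 0.3333·0.9921] = 39.0527
Node d (S = 65): V_d = 1/1.05·[0.6667·0.9921 + 0.3333·0.0000] = 0.6299
Node 0 (S = 100): V_0 = 1/1.05·[0.6667·39.0527 + 0.3333·0.6299] = 24.9953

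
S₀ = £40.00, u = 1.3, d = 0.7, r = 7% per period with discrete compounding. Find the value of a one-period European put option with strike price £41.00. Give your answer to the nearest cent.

£4.66

Risk-neutral probability p = (1 + 0.07 − 0.7)/(1.3 − 0.7) = 0.3700/0.6000 = 0.6167
Terminal stock prices: S_u = 52, S_d = 28
Terminal payoffs (K − S): max(-11, 0) = 0, max(13, 0) = 13
Node 0 (S = 40): V_0 = 1/1.07·[0.6167·0.0000 + 0.3833·13.0000] = 4.6573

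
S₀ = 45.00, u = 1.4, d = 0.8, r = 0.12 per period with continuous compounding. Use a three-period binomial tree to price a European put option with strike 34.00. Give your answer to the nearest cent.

Risk-neutral probability p = (e^0.12 − 0.8)/(1.4 − 0.8) = 0.3275/0.6000 = 0.5458
Terminal stock prices: S_uuu = 123.5, S_uud = 70.56, S_udd = 40.32, S_ddd = 23.04
Terminal payoffs (K − S): max(-89.48, 0) = 0, max(-36.56, 0) = 0, max(-6.32, 0) = 0, max(10.96, 0) = 10.96
Node uu (S = 88.2): V_uu = e^(−0.12)·[0.5458·0.0000 + 0.4542·0.0000] = 0.0000
Node ud (S = 50.4): V_ud = e^(−0.12)·[0.5458·0.0000 + 0.4542·0.0000] = 0.0000
Node dd (S = 28.8): V_dd = e^(−0.12)·[0.5458·0.0000 + 0.4542·10.9600] = 4.4148
Node u (S = 63): V_u = e^(−0.12)·[0.5458·0.0000 + 0.4542·0.0000] = 0.0000
Node d (S = 36): V_d = e^(−0.12)·[0.5458·0.0000 + 0.4542·4.4148] = 1.7784
Node 0 (S = 45): V_0 = e^(−0.12)·[0.5458·0.0000 + 0.4542·1.7784] = 0.7164

0.72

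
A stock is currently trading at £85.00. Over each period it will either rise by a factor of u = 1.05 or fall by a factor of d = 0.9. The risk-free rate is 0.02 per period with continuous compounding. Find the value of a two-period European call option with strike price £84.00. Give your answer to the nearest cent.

Risk-neutral probability p = (e^0.02 − 0.9)/(1.05 − 0.9) = 0.1202/0.1500 = 0.8013
Terminal stock prices: S_uu = 93.71, S_ud = 80.33, S_dd = 68.85
Terminal payoffs (S − K): max(9.713, 0) = 9.713, max(-3.675, 0) = 0, max(-15.15, 0) = 0
Node u (S = 89.25): V_u = e^(−0.02)·[0.8013·9.7125 + 0.1987·0.0000] = 7.6289
Node d (S = 76.5): V_d = e^(−0.02)·[0.8013·0.0000 + 0.1987·0.0000] = 0.0000
Node 0 (S = 85): V_0 = e^(−0.02)·[0.8013·7.6289 + 0.1987·0.0000] = 5.9923

£5.99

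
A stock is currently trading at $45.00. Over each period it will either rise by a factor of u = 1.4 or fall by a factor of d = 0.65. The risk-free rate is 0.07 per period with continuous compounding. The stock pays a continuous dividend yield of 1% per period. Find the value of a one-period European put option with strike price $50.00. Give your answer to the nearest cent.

Per-period risk-free factor R = e^0.07 = 1.0725; dividend-adjusted growth = e^(0.07−0.01) = 1.0618.
Risk-neutral probability p = (1.0618 − 0.65)/(1.4 − 0.65) = 0.4118/0.7500 = 0.5491
Terminal stock prices: S_u = 63, S_d = 29.25
Terminal payoffs (K − S): max(-13, 0) = 0, max(20.75, 0) = 20.75
Node 0 (S = 45): V_0 = e^(−0.07)·[0.5491·0.0000 + 0.4509·20.7500] = 8.7233

$8.72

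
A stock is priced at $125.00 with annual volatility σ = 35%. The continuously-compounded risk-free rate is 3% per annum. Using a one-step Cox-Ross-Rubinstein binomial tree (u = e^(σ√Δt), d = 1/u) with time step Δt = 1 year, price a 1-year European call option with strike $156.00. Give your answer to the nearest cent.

$9.46

CRR parameters: u = e^(σ√Δt) = e^(0.35·√1) = 1.4191, d = 1/u = 0.7047
Per-period rate: rΔt = 0.03·1 = 0.03, so R = e^0.03 = 1.0305
Risk-neutral probability p = (e^0.03 − 0.7047)/(1.4191 − 0.7047) = 0.3258/0.7144 = 0.4560
Terminal stock prices: S_u = 177.4, S_d = 88.09
Terminal payoffs (S − K): max(21.38, 0) = 21.38, max(-67.91, 0) = 0
Node 0 (S = 125): V_0 = e^(−0.03)·[0.4560·21.3834 + 0.5440·0.0000] = 9.4629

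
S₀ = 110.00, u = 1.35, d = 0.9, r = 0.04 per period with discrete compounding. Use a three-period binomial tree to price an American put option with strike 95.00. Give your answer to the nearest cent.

4.30

Risk-neutral probability p = (1 + 0.04 − 0.9)/(1.35 − 0.9) = 0.1400/0.4500 = 0.3111
Terminal stock prices: S_uuu = 270.6, S_uud = 180.4, S_udd = 120.3, S_ddd = 80.19
Terminal payoffs (K − S): max(-175.6, 0) = 0, max(-85.43, 0) = 0, max(-25.29, 0) = 0, max(14.81, 0) = 14.81
Node uu (S = 200.5): continuation = 1/1.04·[0.3111·0.0000 + 0.6889·0.0000] = 0.0000; exercise value = 0.0000 ≤ continuation, so V_uu = 0.0000
Node ud (S = 133.7): continuation = 1/1.04·[0.3111·0.0000 + 0.6889·0.0000] = 0.0000; exercise value = 0.0000 ≤ continuation, so V_ud = 0.0000
Node dd (S = 89.1): continuation = 1/1.04·[0.3111·0.0000 + 0.6889·14.8100] = 9.8100; exercise value = 5.9000 ≤ continuation, so V_dd = 9.8100
Node u (S = 148.5): continuation = 1/1.04·[0.3111·0.0000 + 0.6889·0.0000] = 0.0000; exercise value = 0.0000 ≤ continuation, so V_u = 0.0000
Node d (S = 99): continuation = 1/1.04·[0.3111·0.0000 + 0.6889·9.8100] = 6.4981; exercise value = 0.0000 ≤ continuation, so V_d = 6.4981
Node 0 (S = 110): continuation = 1/1.04·[0.3111·0.0000 + 0.6889·6.4981] = 4.3043; exercise value = 0.0000 ≤ continuation, so V_0 = 4.3043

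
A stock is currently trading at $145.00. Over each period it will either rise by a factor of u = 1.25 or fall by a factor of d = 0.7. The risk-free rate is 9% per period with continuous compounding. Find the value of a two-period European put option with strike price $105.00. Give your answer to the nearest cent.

Risk-neutral probability p = (e^0.09 − 0.7)/(1.25 − 0.7) = 0.3942/0.5500 = 0.7167
Terminal stock prices: S_uu = 226.6, S_ud = 126.9, S_dd = 71.05
Terminal payoffs (K − S): max(-121.6, 0) = 0, max(-21.87, 0) = 0, max(33.95, 0) = 33.95
Node u (S = 181.2): V_u = e^(−0.09)·[0.7167·0.0000 + 0.2833·0.0000] = 0.0000
Node d (S = 101.5): V_d = e^(−0.09)·[0.7167·0.0000 + 0.2833·33.9500] = 8.7908
Node 0 (S = 145): V_0 = e^(−0.09)·[0.7167·0.0000 + 0.2833·8.7908] = 2.2762

$2.28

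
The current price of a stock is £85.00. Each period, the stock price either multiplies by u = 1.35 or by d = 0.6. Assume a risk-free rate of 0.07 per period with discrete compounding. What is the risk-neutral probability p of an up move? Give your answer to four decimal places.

p = 0.6267

Risk-neutral probability p = (1 + 0.07 − 0.6)/(1.35 − 0.6) = 0.4700/0.7500 = 0.6267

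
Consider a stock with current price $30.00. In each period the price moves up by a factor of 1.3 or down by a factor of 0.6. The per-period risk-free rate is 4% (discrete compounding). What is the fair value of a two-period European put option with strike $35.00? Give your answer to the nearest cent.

Risk-neutral probability p = (1 + 0.04 − 0.6)/(1.3 − 0.6) = 0.4400/0.7000 = 0.6286
Terminal stock prices: S_uu = 50.7, S_ud = 23.4, S_dd = 10.8
Terminal payoffs (K − S): max(-15.7, 0) = 0, max(11.6, 0) = 11.6, max(24.2, 0) = 24.2
Node u (S = 39): V_u = 1/1.04·[0.6286·0.0000 + 0.3714·11.6000] = 4.1429
Node d (S = 18): V_d = 1/1.04·[0.6286·11.6000 + 0.3714·24.2000] = 15.6538
Node 0 (S = 30): V_0 = 1/1.04·[0.6286·4.1429 + 0.3714·15.6538] = 8.0946

$8.09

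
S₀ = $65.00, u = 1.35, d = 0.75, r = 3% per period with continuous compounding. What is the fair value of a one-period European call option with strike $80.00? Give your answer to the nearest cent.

Risk-neutral probability p = (e^0.03 − 0.75)/(1.35 − 0.75) = 0.2805/0.6000 = 0.4674
Terminal stock prices: S_u = 87.75, S_d = 48.75
Terminal payoffs (S − K): max(7.75, 0) = 7.75, max(-31.25, 0) = 0
Node 0 (S = 65): V_0 = e^(−0.03)·[0.4674·7.7500 + 0.5326·0.0000] = 3.5155

$3.52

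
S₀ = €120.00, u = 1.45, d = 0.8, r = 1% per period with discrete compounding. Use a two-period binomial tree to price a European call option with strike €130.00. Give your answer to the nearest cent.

€16.46

Risk-neutral probability p = (1 + 0.01 − 0.8)/(1.45 − 0.8) = 0.2100/0.6500 = 0.3231
Terminal stock prices: S_uu = 252.3, S_ud = 139.2, S_dd = 76.8
Terminal payoffs (S − K): max(122.3, 0) = 122.3, max(9.2, 0) = 9.2, max(-53.2, 0) = 0
Node u (S = 174): V_u = 1/1.01·[0.3231·122.3000 + 0.6769·9.2000] = 45.2871
Node d (S = 96): V_d = 1/1.01·[0.3231·9.2000 + 0.6769·0.0000] = 2.9429
Node 0 (S = 120): V_0 = 1/1.01·[0.3231·45.2871 + 0.6769·2.9429] = 16.4587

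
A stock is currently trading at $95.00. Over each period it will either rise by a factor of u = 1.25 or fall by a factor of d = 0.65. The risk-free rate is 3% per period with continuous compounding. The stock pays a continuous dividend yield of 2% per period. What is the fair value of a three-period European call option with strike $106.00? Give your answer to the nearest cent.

Per-period risk-free factor R = e^0.03 = 1.0305; dividend-adjusted growth = e^(0.03−0.02) = 1.0101.
Risk-neutral probability p = (1.0101 − 0.65)/(1.25 − 0.65) = 0.3601/0.6000 = 0.6001
Terminal stock prices: S_uuu = 185.5, S_uud = 96.48, S_udd = 50.17, S_ddd = 26.09
Terminal payoffs (S − K): max(79.55, 0) = 79.55, max(-9.516, 0) = 0, max(-55.83, 0) = 0, max(-79.91, 0) = 0
Node uu (S = 148.4): V_uu = e^(−0.03)·[0.6001·79.5469 + 0.3999·0.0000] = 46.3240
Node ud (S = 77.19): V_ud = e^(−0.03)·[0.6001·0.0000 + 0.3999·0.0000] = 0.0000
Node dd (S = 40.14): V_dd = e^(−0.03)·[0.6001·0.0000 + 0.3999·0.0000] = 0.0000
Node u (S = 118.8): V_u = e^(−0.03)·[0.6001·46.3240 + 0.3999·0.0000] = 26.9767
Node d (S = 61.75): V_d = e^(−0.03)·[0.6001·0.0000 + 0.3999·0.0000] = 0.0000
Node 0 (S = 95): V_0 = e^(−0.03)·[0.6001·26.9767 + 0.3999·0.0000] = 15.7098

$15.71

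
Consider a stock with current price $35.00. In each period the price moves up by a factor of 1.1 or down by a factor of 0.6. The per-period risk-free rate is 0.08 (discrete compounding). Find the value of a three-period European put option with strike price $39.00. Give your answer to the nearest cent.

Risk-neutral probability p = (1 + 0.08 − 0.6)/(1.1 − 0.6) = 0.4800/0.5000 = 0.9600
Terminal stock prices: S_uuu = 46.59, S_uud = 25.41, S_udd = 13.86, S_ddd = 7.56
Terminal payoffs (K − S): max(-7.585, 0) = 0, max(13.59, 0) = 13.59, max(25.14, 0) = 25.14, max(31.44, 0) = 31.44
Node uu (S = 42.35): V_uu = 1/1.08·[0.9600·0.0000 + 0.0400·13.5900] = 0.5033
Node ud (S = 23.1): V_ud = 1/1.08·[0.9600·13.5900 + 0.0400·25.1400] = 13.0111
Node dd (S = 12.6): V_dd = 1/1.08·[0.9600·25.1400 + 0.0400·31.4400] = 23.5111
Node u (S = 38.5): V_u = 1/1.08·[0.9600·0.5033 + 0.0400·13.0111] = 0.9293
Node d (S = 21): V_d = 1/1.08·[0.9600·13.0111 + 0.0400·23.5111] = 12.4362
Node 0 (S = 35): V_0 = 1/1.08·[0.9600·0.9293 + 0.0400·12.4362] = 1.2866

$1.29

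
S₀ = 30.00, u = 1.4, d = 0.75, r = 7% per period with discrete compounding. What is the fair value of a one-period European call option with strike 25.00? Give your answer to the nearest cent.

7.82

Risk-neutral probability p = (1 + 0.07 − 0.75)/(1.4 − 0.75) = 0.3200/0.6500 = 0.4923
Terminal stock prices: S_u = 42, S_d = 22.5
Terminal payoffs (S − K): max(17, 0) = 17, max(-2.5, 0) = 0
Node 0 (S = 30): V_0 = 1/1.07·[0.4923·17.0000 + 0.5077·0.0000] = 7.8217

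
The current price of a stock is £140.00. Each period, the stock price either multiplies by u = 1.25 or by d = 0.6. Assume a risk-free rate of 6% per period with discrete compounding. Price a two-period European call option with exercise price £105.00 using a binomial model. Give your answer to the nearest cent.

£50.70

Risk-neutral probability p = (1 + 0.06 − 0.6)/(1.25 − 0.6) = 0.4600/0.6500 = 0.7077
Terminal stock prices: S_uu = 218.8, S_ud = 105, S_dd = 50.4
Terminal payoffs (S − K): max(113.8, 0) = 113.8, max(0, 0) = 0, max(-54.6, 0) = 0
Node u (S = 175): V_u = 1/1.06·[0.7077·113.7500 + 0.2923·0.0000] = 75.9434
Node d (S = 84): V_d = 1/1.06·[0.7077·0.0000 + 0.2923·0.0000] = 0.0000
Node 0 (S = 140): V_0 = 1/1.06·[0.7077·75.9434 + 0.2923·0.0000] = 50.7024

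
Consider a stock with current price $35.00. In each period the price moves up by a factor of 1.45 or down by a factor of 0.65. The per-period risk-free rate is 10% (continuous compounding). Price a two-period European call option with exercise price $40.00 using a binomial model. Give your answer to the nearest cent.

Risk-neutral probability p = (e^0.1 − 0.65)/(1.45 − 0.65) = 0.4552/0.8000 = 0.5690
Terminal stock prices: S_uu = 73.59, S_ud = 32.99, S_dd = 14.79
Terminal payoffs (S − K): max(33.59, 0) = 33.59, max(-7.012, 0) = 0, max(-25.21, 0) = 0
Node u (S = 50.75): V_u = e^(−0.1)·[0.5690·33.5875 + 0.4310·0.0000] = 17.2915
Node d (S = 22.75): V_d = e^(−0.1)·[0.5690·0.0000 + 0.4310·0.0000] = 0.0000
Node 0 (S = 35): V_0 = e^(−0.1)·[0.5690·17.2915 + 0.4310·0.0000] = 8.9020

$8.90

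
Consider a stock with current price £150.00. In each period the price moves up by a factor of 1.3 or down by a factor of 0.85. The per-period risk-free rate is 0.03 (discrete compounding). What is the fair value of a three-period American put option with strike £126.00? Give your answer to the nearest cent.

Risk-neutral probability p = (1 + 0.03 − 0.85)/(1.3 − 0.85) = 0.1800/0.4500 = 0.4000
Terminal stock prices: S_uuu = 329.6, S_uud = 215.5, S_udd = 140.9, S_ddd = 92.12
Terminal payoffs (K − S): max(-203.6, 0) = 0, max(-89.48, 0) = 0, max(-14.89, 0) = 0, max(33.88, 0) = 33.88
Node uu (S = 253.5): continuation = 1/1.03·[0.4000·0.0000 + 0.6000·0.0000] = 0.0000; exercise value = 0.0000 ≤ continuation, so V_uu = 0.0000
Node ud (S = 165.8): continuation = 1/1.03·[0.4000·0.0000 + 0.6000·0.0000] = 0.0000; exercise value = 0.0000 ≤ continuation, so V_ud = 0.0000
Node dd (S = 108.4): continuation = 1/1.03·[0.4000·0.0000 + 0.6000·33.8813] = 19.7367; exercise value = 17.6250 ≤ continuation, so V_dd = 19.7367
Node u (S = 195): continuation = 1/1.03·[0.4000·0.0000 + 0.6000·0.0000] = 0.0000; exercise value = 0.0000 ≤ continuation, so V_u = 0.0000
Node d (S = 127.5): continuation = 1/1.03·[0.4000·0.0000 + 0.6000·19.7367] = 11.4971; exercise value = 0.0000 ≤ continuation, so V_d = 11.4971
Node 0 (S = 150): continuation = 1/1.03·[0.4000·0.0000 + 0.6000·11.4971] = 6.6973; exercise value = 0.0000 ≤ continuation, so V_0 = 6.6973

£6.70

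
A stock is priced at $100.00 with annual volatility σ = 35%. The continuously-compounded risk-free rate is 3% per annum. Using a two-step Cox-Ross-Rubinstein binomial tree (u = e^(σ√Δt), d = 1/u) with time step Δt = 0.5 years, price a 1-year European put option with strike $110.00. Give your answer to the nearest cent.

CRR parameters: u = e^(σ√Δt) = e^(0.35·√0.5) = 1.2808, d = 1/u = 0.7808
Per-period rate: rΔt = 0.03·0.5 = 0.015, so R = e^0.015 = 1.0151
Risk-neutral probability p = (e^0.015 − 0.7808)/(1.2808 − 0.7808) = 0.2344/0.5000 = 0.4687
Terminal stock prices: S_uu = 164, S_ud = 100, S_dd = 60.96
Terminal payoffs (K − S): max(-54.05, 0) = 0, max(10, 0) = 10, max(49.04, 0) = 49.04
Node u (S = 128.1): V_u = e^(−0.015)·[0.4687·0.0000 + 0.5313·10.0000] = 5.2342
Node d (S = 78.08): V_d = e^(−0.015)·[0.4687·10.0000 + 0.5313·49.0414] = 30.2863
Node 0 (S = 100): V_0 = e^(−0.015)·[0.4687·5.2342 + 0.5313·30.2863] = 18.2692

$18.27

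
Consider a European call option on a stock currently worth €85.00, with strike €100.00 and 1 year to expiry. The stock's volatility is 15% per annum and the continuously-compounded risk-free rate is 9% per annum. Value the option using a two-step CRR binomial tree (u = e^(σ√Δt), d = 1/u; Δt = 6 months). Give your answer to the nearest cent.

CRR parameters: u = e^(σ√Δt) = e^(0.15·√0.5) = 1.1119, d = 1/u = 0.8994
Per-period rate: rΔt = 0.09·0.5 = 0.045, so R = e^0.045 = 1.0460
Risk-neutral probability p = (e^0.045 − 0.8994)/(1.1119 − 0.8994) = 0.1467/0.2125 = 0.6901
Terminal stock prices: S_uu = 105.1, S_ud = 85, S_dd = 68.75
Terminal payoffs (S − K): max(5.086, 0) = 5.086, max(-15, 0) = 0, max(-31.25, 0) = 0
Node u (S = 94.51): V_u = e^(−0.045)·[0.6901·5.0864 + 0.3099·0.0000] = 3.3556
Node d (S = 76.45): V_d = e^(−0.045)·[0.6901·0.0000 + 0.3099·0.0000] = 0.0000
Node 0 (S = 85): V_0 = e^(−0.045)·[0.6901·3.3556 + 0.3099·0.0000] = 2.2137

€2.21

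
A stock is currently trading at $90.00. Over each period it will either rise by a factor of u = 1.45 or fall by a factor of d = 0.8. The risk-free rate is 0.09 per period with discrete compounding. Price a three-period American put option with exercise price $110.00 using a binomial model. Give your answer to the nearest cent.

$22.11

Risk-neutral probability p = (1 + 0.09 − 0.8)/(1.45 − 0.8) = 0.2900/0.6500 = 0.4462
Terminal stock prices: S_uuu = 274.4, S_uud = 151.4, S_udd = 83.52, S_ddd = 46.08
Terminal payoffs (K − S): max(-164.4, 0) = 0, max(-41.38, 0) = 0, max(26.48, 0) = 26.48, max(63.92, 0) = 63.92
Node uu (S = 189.2): continuation = 1/1.09·[0.4462·0.0000 + 0.5538·0.0000] = 0.0000; exercise value = 0.0000 ≤ continuation, so V_uu = 0.0000
Node ud (S = 104.4): continuation = 1/1.09·[0.4462·0.0000 + 0.5538·26.4800] = 13.4549; exercise value = 5.6000 ≤ continuation, so V_ud = 13.4549
Node dd (S = 57.6): continuation = 1/1.09·[0.4462·26.4800 + 0.5538·63.9200] = 43.3174; exercise value = 52.4000 > continuation, so V_dd = 52.4000 (exercise)
Node u (S = 130.5): continuation = 1/1.09·[0.4462·0.0000 + 0.5538·13.4549] = 6.8366; exercise value = 0.0000 ≤ continuation, so V_u = 6.8366
Node d (S = 72): continuation = 1/1.09·[0.4462·13.4549 + 0.5538·52.4000] = 32.1326; exercise value = 38.0000 > continuation, so V_d = 38.0000 (exercise)
Node 0 (S = 90): continuation = 1/1.09·[0.4462·6.8366 + 0.5538·38.0000] = 22.1067; exercise value = 20.0000 ≤ continuation, so V_0 = 22.1067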